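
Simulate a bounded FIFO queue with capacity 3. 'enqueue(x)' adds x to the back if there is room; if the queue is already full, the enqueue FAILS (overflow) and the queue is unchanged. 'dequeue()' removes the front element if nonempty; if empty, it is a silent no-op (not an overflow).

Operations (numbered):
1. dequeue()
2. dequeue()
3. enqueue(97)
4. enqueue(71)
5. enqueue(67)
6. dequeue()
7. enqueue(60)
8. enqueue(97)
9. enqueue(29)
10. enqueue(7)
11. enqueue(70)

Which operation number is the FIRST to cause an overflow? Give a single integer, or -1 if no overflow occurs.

1. dequeue(): empty, no-op, size=0
2. dequeue(): empty, no-op, size=0
3. enqueue(97): size=1
4. enqueue(71): size=2
5. enqueue(67): size=3
6. dequeue(): size=2
7. enqueue(60): size=3
8. enqueue(97): size=3=cap → OVERFLOW (fail)
9. enqueue(29): size=3=cap → OVERFLOW (fail)
10. enqueue(7): size=3=cap → OVERFLOW (fail)
11. enqueue(70): size=3=cap → OVERFLOW (fail)

Answer: 8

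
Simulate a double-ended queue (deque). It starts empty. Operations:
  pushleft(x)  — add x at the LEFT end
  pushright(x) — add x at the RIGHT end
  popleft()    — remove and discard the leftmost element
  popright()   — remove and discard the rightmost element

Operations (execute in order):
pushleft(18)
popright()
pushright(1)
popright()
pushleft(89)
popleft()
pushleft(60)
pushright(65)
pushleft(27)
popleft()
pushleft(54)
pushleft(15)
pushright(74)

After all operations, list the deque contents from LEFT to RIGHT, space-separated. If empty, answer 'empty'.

pushleft(18): [18]
popright(): []
pushright(1): [1]
popright(): []
pushleft(89): [89]
popleft(): []
pushleft(60): [60]
pushright(65): [60, 65]
pushleft(27): [27, 60, 65]
popleft(): [60, 65]
pushleft(54): [54, 60, 65]
pushleft(15): [15, 54, 60, 65]
pushright(74): [15, 54, 60, 65, 74]

Answer: 15 54 60 65 74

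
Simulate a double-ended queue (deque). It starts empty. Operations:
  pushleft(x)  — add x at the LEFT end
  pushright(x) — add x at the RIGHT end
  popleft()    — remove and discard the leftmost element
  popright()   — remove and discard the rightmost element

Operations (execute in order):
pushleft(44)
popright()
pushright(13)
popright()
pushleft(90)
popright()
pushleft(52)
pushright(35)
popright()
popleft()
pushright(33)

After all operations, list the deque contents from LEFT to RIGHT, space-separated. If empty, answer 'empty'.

pushleft(44): [44]
popright(): []
pushright(13): [13]
popright(): []
pushleft(90): [90]
popright(): []
pushleft(52): [52]
pushright(35): [52, 35]
popright(): [52]
popleft(): []
pushright(33): [33]

Answer: 33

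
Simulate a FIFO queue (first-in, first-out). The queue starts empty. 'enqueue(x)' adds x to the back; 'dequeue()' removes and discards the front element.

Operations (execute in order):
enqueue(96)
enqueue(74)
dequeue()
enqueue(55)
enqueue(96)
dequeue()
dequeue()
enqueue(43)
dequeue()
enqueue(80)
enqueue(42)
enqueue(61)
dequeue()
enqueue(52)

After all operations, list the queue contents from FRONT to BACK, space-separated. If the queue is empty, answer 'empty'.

enqueue(96): [96]
enqueue(74): [96, 74]
dequeue(): [74]
enqueue(55): [74, 55]
enqueue(96): [74, 55, 96]
dequeue(): [55, 96]
dequeue(): [96]
enqueue(43): [96, 43]
dequeue(): [43]
enqueue(80): [43, 80]
enqueue(42): [43, 80, 42]
enqueue(61): [43, 80, 42, 61]
dequeue(): [80, 42, 61]
enqueue(52): [80, 42, 61, 52]

Answer: 80 42 61 52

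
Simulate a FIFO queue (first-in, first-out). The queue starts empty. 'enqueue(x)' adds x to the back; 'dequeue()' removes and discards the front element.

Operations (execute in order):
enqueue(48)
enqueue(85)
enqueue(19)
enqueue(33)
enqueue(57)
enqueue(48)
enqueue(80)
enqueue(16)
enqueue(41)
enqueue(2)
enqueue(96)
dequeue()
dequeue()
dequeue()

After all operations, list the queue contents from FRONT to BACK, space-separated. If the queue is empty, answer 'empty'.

enqueue(48): [48]
enqueue(85): [48, 85]
enqueue(19): [48, 85, 19]
enqueue(33): [48, 85, 19, 33]
enqueue(57): [48, 85, 19, 33, 57]
enqueue(48): [48, 85, 19, 33, 57, 48]
enqueue(80): [48, 85, 19, 33, 57, 48, 80]
enqueue(16): [48, 85, 19, 33, 57, 48, 80, 16]
enqueue(41): [48, 85, 19, 33, 57, 48, 80, 16, 41]
enqueue(2): [48, 85, 19, 33, 57, 48, 80, 16, 41, 2]
enqueue(96): [48, 85, 19, 33, 57, 48, 80, 16, 41, 2, 96]
dequeue(): [85, 19, 33, 57, 48, 80, 16, 41, 2, 96]
dequeue(): [19, 33, 57, 48, 80, 16, 41, 2, 96]
dequeue(): [33, 57, 48, 80, 16, 41, 2, 96]

Answer: 33 57 48 80 16 41 2 96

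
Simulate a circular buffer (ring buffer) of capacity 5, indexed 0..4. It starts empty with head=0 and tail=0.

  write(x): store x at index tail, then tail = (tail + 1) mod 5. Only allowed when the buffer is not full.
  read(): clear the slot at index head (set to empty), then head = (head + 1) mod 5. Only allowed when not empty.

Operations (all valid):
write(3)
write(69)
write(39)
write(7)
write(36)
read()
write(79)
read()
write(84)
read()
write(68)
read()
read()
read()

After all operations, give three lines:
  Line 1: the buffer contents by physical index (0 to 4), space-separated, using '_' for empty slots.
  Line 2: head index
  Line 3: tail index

Answer: _ 84 68 _ _
1
3

Derivation:
write(3): buf=[3 _ _ _ _], head=0, tail=1, size=1
write(69): buf=[3 69 _ _ _], head=0, tail=2, size=2
write(39): buf=[3 69 39 _ _], head=0, tail=3, size=3
write(7): buf=[3 69 39 7 _], head=0, tail=4, size=4
write(36): buf=[3 69 39 7 36], head=0, tail=0, size=5
read(): buf=[_ 69 39 7 36], head=1, tail=0, size=4
write(79): buf=[79 69 39 7 36], head=1, tail=1, size=5
read(): buf=[79 _ 39 7 36], head=2, tail=1, size=4
write(84): buf=[79 84 39 7 36], head=2, tail=2, size=5
read(): buf=[79 84 _ 7 36], head=3, tail=2, size=4
write(68): buf=[79 84 68 7 36], head=3, tail=3, size=5
read(): buf=[79 84 68 _ 36], head=4, tail=3, size=4
read(): buf=[79 84 68 _ _], head=0, tail=3, size=3
read(): buf=[_ 84 68 _ _], head=1, tail=3, size=2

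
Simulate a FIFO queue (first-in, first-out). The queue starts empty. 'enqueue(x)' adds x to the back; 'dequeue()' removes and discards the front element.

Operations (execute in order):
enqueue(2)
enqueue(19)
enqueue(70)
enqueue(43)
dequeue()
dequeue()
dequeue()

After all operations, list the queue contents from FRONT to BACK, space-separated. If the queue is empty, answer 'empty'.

Answer: 43

Derivation:
enqueue(2): [2]
enqueue(19): [2, 19]
enqueue(70): [2, 19, 70]
enqueue(43): [2, 19, 70, 43]
dequeue(): [19, 70, 43]
dequeue(): [70, 43]
dequeue(): [43]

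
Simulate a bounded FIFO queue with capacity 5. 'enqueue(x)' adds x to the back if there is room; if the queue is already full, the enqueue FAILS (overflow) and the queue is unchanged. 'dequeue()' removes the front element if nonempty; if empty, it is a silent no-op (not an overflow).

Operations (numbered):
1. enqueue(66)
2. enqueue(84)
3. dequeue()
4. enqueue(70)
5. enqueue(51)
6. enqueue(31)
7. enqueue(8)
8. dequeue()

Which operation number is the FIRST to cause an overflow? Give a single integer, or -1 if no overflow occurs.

1. enqueue(66): size=1
2. enqueue(84): size=2
3. dequeue(): size=1
4. enqueue(70): size=2
5. enqueue(51): size=3
6. enqueue(31): size=4
7. enqueue(8): size=5
8. dequeue(): size=4

Answer: -1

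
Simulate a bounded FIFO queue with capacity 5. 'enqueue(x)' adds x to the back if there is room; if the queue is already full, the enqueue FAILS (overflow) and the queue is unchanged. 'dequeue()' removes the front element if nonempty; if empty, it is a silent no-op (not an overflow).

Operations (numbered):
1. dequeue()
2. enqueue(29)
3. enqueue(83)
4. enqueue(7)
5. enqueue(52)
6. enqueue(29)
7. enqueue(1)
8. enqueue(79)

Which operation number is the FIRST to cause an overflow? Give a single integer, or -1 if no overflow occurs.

1. dequeue(): empty, no-op, size=0
2. enqueue(29): size=1
3. enqueue(83): size=2
4. enqueue(7): size=3
5. enqueue(52): size=4
6. enqueue(29): size=5
7. enqueue(1): size=5=cap → OVERFLOW (fail)
8. enqueue(79): size=5=cap → OVERFLOW (fail)

Answer: 7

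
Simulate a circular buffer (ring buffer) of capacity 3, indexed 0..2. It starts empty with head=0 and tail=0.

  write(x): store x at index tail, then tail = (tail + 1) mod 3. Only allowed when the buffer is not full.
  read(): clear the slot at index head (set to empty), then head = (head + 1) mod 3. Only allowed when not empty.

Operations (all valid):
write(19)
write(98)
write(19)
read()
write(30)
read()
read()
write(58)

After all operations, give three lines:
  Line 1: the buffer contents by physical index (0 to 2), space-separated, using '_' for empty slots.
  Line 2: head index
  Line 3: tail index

Answer: 30 58 _
0
2

Derivation:
write(19): buf=[19 _ _], head=0, tail=1, size=1
write(98): buf=[19 98 _], head=0, tail=2, size=2
write(19): buf=[19 98 19], head=0, tail=0, size=3
read(): buf=[_ 98 19], head=1, tail=0, size=2
write(30): buf=[30 98 19], head=1, tail=1, size=3
read(): buf=[30 _ 19], head=2, tail=1, size=2
read(): buf=[30 _ _], head=0, tail=1, size=1
write(58): buf=[30 58 _], head=0, tail=2, size=2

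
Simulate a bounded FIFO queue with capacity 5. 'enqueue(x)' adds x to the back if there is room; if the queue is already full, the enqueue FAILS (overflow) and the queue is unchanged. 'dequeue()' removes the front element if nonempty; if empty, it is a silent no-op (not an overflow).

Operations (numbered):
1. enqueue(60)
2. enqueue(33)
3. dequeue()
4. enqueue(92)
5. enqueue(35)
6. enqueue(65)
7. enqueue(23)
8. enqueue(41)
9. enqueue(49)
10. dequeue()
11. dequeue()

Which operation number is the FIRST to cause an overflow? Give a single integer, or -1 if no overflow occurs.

1. enqueue(60): size=1
2. enqueue(33): size=2
3. dequeue(): size=1
4. enqueue(92): size=2
5. enqueue(35): size=3
6. enqueue(65): size=4
7. enqueue(23): size=5
8. enqueue(41): size=5=cap → OVERFLOW (fail)
9. enqueue(49): size=5=cap → OVERFLOW (fail)
10. dequeue(): size=4
11. dequeue(): size=3

Answer: 8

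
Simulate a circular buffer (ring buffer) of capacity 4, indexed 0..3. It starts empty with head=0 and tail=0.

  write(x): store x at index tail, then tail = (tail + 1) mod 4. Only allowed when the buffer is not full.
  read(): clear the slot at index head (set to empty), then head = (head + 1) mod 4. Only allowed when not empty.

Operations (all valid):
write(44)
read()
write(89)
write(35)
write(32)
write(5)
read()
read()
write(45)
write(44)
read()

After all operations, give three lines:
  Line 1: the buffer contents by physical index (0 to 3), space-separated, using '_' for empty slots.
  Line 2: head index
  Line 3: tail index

Answer: 5 45 44 _
0
3

Derivation:
write(44): buf=[44 _ _ _], head=0, tail=1, size=1
read(): buf=[_ _ _ _], head=1, tail=1, size=0
write(89): buf=[_ 89 _ _], head=1, tail=2, size=1
write(35): buf=[_ 89 35 _], head=1, tail=3, size=2
write(32): buf=[_ 89 35 32], head=1, tail=0, size=3
write(5): buf=[5 89 35 32], head=1, tail=1, size=4
read(): buf=[5 _ 35 32], head=2, tail=1, size=3
read(): buf=[5 _ _ 32], head=3, tail=1, size=2
write(45): buf=[5 45 _ 32], head=3, tail=2, size=3
write(44): buf=[5 45 44 32], head=3, tail=3, size=4
read(): buf=[5 45 44 _], head=0, tail=3, size=3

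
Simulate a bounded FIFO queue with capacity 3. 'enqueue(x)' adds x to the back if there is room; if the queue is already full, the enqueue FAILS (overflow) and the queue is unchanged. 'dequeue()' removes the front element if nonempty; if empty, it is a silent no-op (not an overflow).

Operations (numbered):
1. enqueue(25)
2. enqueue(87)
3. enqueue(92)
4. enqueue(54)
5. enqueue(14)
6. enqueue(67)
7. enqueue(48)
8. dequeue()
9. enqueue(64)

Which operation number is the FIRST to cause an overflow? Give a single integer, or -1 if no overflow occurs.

Answer: 4

Derivation:
1. enqueue(25): size=1
2. enqueue(87): size=2
3. enqueue(92): size=3
4. enqueue(54): size=3=cap → OVERFLOW (fail)
5. enqueue(14): size=3=cap → OVERFLOW (fail)
6. enqueue(67): size=3=cap → OVERFLOW (fail)
7. enqueue(48): size=3=cap → OVERFLOW (fail)
8. dequeue(): size=2
9. enqueue(64): size=3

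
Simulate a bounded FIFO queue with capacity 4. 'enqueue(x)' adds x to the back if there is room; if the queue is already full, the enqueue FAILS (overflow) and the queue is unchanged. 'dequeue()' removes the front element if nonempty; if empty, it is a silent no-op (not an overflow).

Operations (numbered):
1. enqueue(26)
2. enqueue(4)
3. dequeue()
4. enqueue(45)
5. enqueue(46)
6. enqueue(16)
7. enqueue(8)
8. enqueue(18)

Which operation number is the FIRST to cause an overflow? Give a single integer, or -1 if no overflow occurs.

Answer: 7

Derivation:
1. enqueue(26): size=1
2. enqueue(4): size=2
3. dequeue(): size=1
4. enqueue(45): size=2
5. enqueue(46): size=3
6. enqueue(16): size=4
7. enqueue(8): size=4=cap → OVERFLOW (fail)
8. enqueue(18): size=4=cap → OVERFLOW (fail)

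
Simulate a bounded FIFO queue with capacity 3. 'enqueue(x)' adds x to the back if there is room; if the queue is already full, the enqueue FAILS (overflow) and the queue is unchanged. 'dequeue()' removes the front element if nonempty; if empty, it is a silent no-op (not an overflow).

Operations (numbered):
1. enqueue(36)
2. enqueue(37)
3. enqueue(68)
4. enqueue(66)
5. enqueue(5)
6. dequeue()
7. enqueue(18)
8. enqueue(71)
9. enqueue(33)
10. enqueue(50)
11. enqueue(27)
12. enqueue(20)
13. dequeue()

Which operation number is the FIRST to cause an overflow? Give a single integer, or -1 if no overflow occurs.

Answer: 4

Derivation:
1. enqueue(36): size=1
2. enqueue(37): size=2
3. enqueue(68): size=3
4. enqueue(66): size=3=cap → OVERFLOW (fail)
5. enqueue(5): size=3=cap → OVERFLOW (fail)
6. dequeue(): size=2
7. enqueue(18): size=3
8. enqueue(71): size=3=cap → OVERFLOW (fail)
9. enqueue(33): size=3=cap → OVERFLOW (fail)
10. enqueue(50): size=3=cap → OVERFLOW (fail)
11. enqueue(27): size=3=cap → OVERFLOW (fail)
12. enqueue(20): size=3=cap → OVERFLOW (fail)
13. dequeue(): size=2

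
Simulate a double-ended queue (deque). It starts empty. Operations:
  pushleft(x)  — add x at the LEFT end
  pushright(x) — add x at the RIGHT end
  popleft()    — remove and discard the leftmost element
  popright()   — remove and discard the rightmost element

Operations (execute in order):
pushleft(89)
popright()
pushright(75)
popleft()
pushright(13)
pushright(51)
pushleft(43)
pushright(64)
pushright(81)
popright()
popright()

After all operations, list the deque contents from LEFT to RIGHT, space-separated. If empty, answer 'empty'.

pushleft(89): [89]
popright(): []
pushright(75): [75]
popleft(): []
pushright(13): [13]
pushright(51): [13, 51]
pushleft(43): [43, 13, 51]
pushright(64): [43, 13, 51, 64]
pushright(81): [43, 13, 51, 64, 81]
popright(): [43, 13, 51, 64]
popright(): [43, 13, 51]

Answer: 43 13 51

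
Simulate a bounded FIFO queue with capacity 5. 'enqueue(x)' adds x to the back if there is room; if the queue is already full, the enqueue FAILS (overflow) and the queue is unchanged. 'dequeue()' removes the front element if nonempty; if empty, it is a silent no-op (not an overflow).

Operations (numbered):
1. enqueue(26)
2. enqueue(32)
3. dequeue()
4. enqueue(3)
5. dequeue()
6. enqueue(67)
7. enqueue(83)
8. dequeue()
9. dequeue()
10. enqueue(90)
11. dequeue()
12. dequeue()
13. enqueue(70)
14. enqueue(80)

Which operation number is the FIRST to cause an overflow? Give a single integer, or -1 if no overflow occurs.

1. enqueue(26): size=1
2. enqueue(32): size=2
3. dequeue(): size=1
4. enqueue(3): size=2
5. dequeue(): size=1
6. enqueue(67): size=2
7. enqueue(83): size=3
8. dequeue(): size=2
9. dequeue(): size=1
10. enqueue(90): size=2
11. dequeue(): size=1
12. dequeue(): size=0
13. enqueue(70): size=1
14. enqueue(80): size=2

Answer: -1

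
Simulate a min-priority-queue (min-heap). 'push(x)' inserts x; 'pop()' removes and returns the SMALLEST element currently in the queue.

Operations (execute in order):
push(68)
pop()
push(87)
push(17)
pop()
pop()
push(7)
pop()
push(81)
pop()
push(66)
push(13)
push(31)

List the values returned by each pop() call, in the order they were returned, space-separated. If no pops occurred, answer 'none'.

push(68): heap contents = [68]
pop() → 68: heap contents = []
push(87): heap contents = [87]
push(17): heap contents = [17, 87]
pop() → 17: heap contents = [87]
pop() → 87: heap contents = []
push(7): heap contents = [7]
pop() → 7: heap contents = []
push(81): heap contents = [81]
pop() → 81: heap contents = []
push(66): heap contents = [66]
push(13): heap contents = [13, 66]
push(31): heap contents = [13, 31, 66]

Answer: 68 17 87 7 81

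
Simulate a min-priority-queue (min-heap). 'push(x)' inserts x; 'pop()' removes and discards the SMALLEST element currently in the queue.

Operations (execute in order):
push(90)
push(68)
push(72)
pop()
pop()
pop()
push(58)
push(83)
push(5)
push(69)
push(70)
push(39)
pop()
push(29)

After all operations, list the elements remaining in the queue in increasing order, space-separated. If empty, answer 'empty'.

Answer: 29 39 58 69 70 83

Derivation:
push(90): heap contents = [90]
push(68): heap contents = [68, 90]
push(72): heap contents = [68, 72, 90]
pop() → 68: heap contents = [72, 90]
pop() → 72: heap contents = [90]
pop() → 90: heap contents = []
push(58): heap contents = [58]
push(83): heap contents = [58, 83]
push(5): heap contents = [5, 58, 83]
push(69): heap contents = [5, 58, 69, 83]
push(70): heap contents = [5, 58, 69, 70, 83]
push(39): heap contents = [5, 39, 58, 69, 70, 83]
pop() → 5: heap contents = [39, 58, 69, 70, 83]
push(29): heap contents = [29, 39, 58, 69, 70, 83]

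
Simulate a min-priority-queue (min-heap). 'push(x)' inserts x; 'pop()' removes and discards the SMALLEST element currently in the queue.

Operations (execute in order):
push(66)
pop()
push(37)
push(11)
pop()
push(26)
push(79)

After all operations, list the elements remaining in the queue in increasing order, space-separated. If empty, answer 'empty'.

Answer: 26 37 79

Derivation:
push(66): heap contents = [66]
pop() → 66: heap contents = []
push(37): heap contents = [37]
push(11): heap contents = [11, 37]
pop() → 11: heap contents = [37]
push(26): heap contents = [26, 37]
push(79): heap contents = [26, 37, 79]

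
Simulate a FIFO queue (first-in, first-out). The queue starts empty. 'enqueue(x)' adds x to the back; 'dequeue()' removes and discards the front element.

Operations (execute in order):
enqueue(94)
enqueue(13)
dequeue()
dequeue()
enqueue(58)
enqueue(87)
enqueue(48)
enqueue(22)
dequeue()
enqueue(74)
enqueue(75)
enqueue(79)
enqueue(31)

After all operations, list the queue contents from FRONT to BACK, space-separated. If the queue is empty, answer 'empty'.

enqueue(94): [94]
enqueue(13): [94, 13]
dequeue(): [13]
dequeue(): []
enqueue(58): [58]
enqueue(87): [58, 87]
enqueue(48): [58, 87, 48]
enqueue(22): [58, 87, 48, 22]
dequeue(): [87, 48, 22]
enqueue(74): [87, 48, 22, 74]
enqueue(75): [87, 48, 22, 74, 75]
enqueue(79): [87, 48, 22, 74, 75, 79]
enqueue(31): [87, 48, 22, 74, 75, 79, 31]

Answer: 87 48 22 74 75 79 31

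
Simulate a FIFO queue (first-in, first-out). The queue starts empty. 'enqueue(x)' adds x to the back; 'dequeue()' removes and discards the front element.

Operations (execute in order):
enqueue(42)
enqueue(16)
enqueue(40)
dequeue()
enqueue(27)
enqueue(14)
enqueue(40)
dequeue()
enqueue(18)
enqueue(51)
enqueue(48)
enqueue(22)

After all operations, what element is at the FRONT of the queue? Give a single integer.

enqueue(42): queue = [42]
enqueue(16): queue = [42, 16]
enqueue(40): queue = [42, 16, 40]
dequeue(): queue = [16, 40]
enqueue(27): queue = [16, 40, 27]
enqueue(14): queue = [16, 40, 27, 14]
enqueue(40): queue = [16, 40, 27, 14, 40]
dequeue(): queue = [40, 27, 14, 40]
enqueue(18): queue = [40, 27, 14, 40, 18]
enqueue(51): queue = [40, 27, 14, 40, 18, 51]
enqueue(48): queue = [40, 27, 14, 40, 18, 51, 48]
enqueue(22): queue = [40, 27, 14, 40, 18, 51, 48, 22]

Answer: 40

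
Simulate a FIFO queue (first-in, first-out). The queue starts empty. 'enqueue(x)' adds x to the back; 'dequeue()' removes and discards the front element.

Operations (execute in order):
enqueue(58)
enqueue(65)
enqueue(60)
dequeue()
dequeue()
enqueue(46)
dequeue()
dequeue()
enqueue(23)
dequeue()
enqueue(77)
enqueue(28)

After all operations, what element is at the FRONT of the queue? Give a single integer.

enqueue(58): queue = [58]
enqueue(65): queue = [58, 65]
enqueue(60): queue = [58, 65, 60]
dequeue(): queue = [65, 60]
dequeue(): queue = [60]
enqueue(46): queue = [60, 46]
dequeue(): queue = [46]
dequeue(): queue = []
enqueue(23): queue = [23]
dequeue(): queue = []
enqueue(77): queue = [77]
enqueue(28): queue = [77, 28]

Answer: 77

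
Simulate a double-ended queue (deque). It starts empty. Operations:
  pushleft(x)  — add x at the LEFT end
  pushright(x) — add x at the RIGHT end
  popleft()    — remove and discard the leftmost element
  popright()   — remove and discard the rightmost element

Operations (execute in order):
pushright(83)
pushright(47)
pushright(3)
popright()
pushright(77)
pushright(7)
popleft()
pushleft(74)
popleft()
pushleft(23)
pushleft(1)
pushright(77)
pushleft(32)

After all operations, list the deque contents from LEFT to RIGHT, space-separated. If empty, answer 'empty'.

pushright(83): [83]
pushright(47): [83, 47]
pushright(3): [83, 47, 3]
popright(): [83, 47]
pushright(77): [83, 47, 77]
pushright(7): [83, 47, 77, 7]
popleft(): [47, 77, 7]
pushleft(74): [74, 47, 77, 7]
popleft(): [47, 77, 7]
pushleft(23): [23, 47, 77, 7]
pushleft(1): [1, 23, 47, 77, 7]
pushright(77): [1, 23, 47, 77, 7, 77]
pushleft(32): [32, 1, 23, 47, 77, 7, 77]

Answer: 32 1 23 47 77 7 77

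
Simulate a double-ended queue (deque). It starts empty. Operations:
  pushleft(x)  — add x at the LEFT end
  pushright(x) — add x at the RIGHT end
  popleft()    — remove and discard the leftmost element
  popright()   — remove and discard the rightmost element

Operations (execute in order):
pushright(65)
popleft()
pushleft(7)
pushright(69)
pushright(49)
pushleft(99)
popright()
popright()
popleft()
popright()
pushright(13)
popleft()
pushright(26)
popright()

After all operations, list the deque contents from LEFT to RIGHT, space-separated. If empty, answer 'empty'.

Answer: empty

Derivation:
pushright(65): [65]
popleft(): []
pushleft(7): [7]
pushright(69): [7, 69]
pushright(49): [7, 69, 49]
pushleft(99): [99, 7, 69, 49]
popright(): [99, 7, 69]
popright(): [99, 7]
popleft(): [7]
popright(): []
pushright(13): [13]
popleft(): []
pushright(26): [26]
popright(): []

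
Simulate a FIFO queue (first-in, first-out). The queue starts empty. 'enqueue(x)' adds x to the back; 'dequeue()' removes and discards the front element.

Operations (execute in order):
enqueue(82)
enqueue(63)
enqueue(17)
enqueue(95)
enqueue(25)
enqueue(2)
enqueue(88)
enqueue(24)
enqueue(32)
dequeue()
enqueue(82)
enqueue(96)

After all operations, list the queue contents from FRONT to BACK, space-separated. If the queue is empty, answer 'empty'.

Answer: 63 17 95 25 2 88 24 32 82 96

Derivation:
enqueue(82): [82]
enqueue(63): [82, 63]
enqueue(17): [82, 63, 17]
enqueue(95): [82, 63, 17, 95]
enqueue(25): [82, 63, 17, 95, 25]
enqueue(2): [82, 63, 17, 95, 25, 2]
enqueue(88): [82, 63, 17, 95, 25, 2, 88]
enqueue(24): [82, 63, 17, 95, 25, 2, 88, 24]
enqueue(32): [82, 63, 17, 95, 25, 2, 88, 24, 32]
dequeue(): [63, 17, 95, 25, 2, 88, 24, 32]
enqueue(82): [63, 17, 95, 25, 2, 88, 24, 32, 82]
enqueue(96): [63, 17, 95, 25, 2, 88, 24, 32, 82, 96]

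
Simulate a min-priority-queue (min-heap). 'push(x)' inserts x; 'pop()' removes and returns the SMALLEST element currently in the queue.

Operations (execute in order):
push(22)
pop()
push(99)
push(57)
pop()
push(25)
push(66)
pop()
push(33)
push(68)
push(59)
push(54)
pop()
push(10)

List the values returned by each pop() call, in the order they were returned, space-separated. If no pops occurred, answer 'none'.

push(22): heap contents = [22]
pop() → 22: heap contents = []
push(99): heap contents = [99]
push(57): heap contents = [57, 99]
pop() → 57: heap contents = [99]
push(25): heap contents = [25, 99]
push(66): heap contents = [25, 66, 99]
pop() → 25: heap contents = [66, 99]
push(33): heap contents = [33, 66, 99]
push(68): heap contents = [33, 66, 68, 99]
push(59): heap contents = [33, 59, 66, 68, 99]
push(54): heap contents = [33, 54, 59, 66, 68, 99]
pop() → 33: heap contents = [54, 59, 66, 68, 99]
push(10): heap contents = [10, 54, 59, 66, 68, 99]

Answer: 22 57 25 33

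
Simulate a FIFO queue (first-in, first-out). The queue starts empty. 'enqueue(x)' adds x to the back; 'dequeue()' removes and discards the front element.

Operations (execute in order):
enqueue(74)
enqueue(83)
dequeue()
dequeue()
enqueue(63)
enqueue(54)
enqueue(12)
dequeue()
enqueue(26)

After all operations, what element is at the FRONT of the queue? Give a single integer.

enqueue(74): queue = [74]
enqueue(83): queue = [74, 83]
dequeue(): queue = [83]
dequeue(): queue = []
enqueue(63): queue = [63]
enqueue(54): queue = [63, 54]
enqueue(12): queue = [63, 54, 12]
dequeue(): queue = [54, 12]
enqueue(26): queue = [54, 12, 26]

Answer: 54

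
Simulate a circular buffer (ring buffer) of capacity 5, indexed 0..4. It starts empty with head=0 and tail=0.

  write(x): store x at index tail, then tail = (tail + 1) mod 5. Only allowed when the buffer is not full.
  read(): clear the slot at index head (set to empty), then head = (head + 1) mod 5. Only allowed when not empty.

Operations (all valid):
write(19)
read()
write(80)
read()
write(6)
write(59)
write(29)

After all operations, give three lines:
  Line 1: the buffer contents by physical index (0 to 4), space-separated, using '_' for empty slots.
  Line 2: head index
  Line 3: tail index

write(19): buf=[19 _ _ _ _], head=0, tail=1, size=1
read(): buf=[_ _ _ _ _], head=1, tail=1, size=0
write(80): buf=[_ 80 _ _ _], head=1, tail=2, size=1
read(): buf=[_ _ _ _ _], head=2, tail=2, size=0
write(6): buf=[_ _ 6 _ _], head=2, tail=3, size=1
write(59): buf=[_ _ 6 59 _], head=2, tail=4, size=2
write(29): buf=[_ _ 6 59 29], head=2, tail=0, size=3

Answer: _ _ 6 59 29
2
0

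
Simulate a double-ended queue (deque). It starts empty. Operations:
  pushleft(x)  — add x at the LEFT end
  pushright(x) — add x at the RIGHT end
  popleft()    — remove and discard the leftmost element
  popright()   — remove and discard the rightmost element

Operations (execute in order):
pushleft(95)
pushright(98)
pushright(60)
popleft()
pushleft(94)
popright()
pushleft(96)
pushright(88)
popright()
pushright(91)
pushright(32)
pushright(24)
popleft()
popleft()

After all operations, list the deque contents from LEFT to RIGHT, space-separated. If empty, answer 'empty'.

pushleft(95): [95]
pushright(98): [95, 98]
pushright(60): [95, 98, 60]
popleft(): [98, 60]
pushleft(94): [94, 98, 60]
popright(): [94, 98]
pushleft(96): [96, 94, 98]
pushright(88): [96, 94, 98, 88]
popright(): [96, 94, 98]
pushright(91): [96, 94, 98, 91]
pushright(32): [96, 94, 98, 91, 32]
pushright(24): [96, 94, 98, 91, 32, 24]
popleft(): [94, 98, 91, 32, 24]
popleft(): [98, 91, 32, 24]

Answer: 98 91 32 24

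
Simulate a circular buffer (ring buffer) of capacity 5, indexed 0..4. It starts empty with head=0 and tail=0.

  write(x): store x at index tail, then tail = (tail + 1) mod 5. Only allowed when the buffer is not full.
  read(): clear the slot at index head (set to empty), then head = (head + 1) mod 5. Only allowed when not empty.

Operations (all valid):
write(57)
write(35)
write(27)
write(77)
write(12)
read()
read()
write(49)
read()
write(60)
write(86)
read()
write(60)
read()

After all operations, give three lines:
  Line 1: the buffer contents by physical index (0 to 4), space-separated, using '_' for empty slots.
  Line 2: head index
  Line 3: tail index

Answer: 49 60 86 60 _
0
4

Derivation:
write(57): buf=[57 _ _ _ _], head=0, tail=1, size=1
write(35): buf=[57 35 _ _ _], head=0, tail=2, size=2
write(27): buf=[57 35 27 _ _], head=0, tail=3, size=3
write(77): buf=[57 35 27 77 _], head=0, tail=4, size=4
write(12): buf=[57 35 27 77 12], head=0, tail=0, size=5
read(): buf=[_ 35 27 77 12], head=1, tail=0, size=4
read(): buf=[_ _ 27 77 12], head=2, tail=0, size=3
write(49): buf=[49 _ 27 77 12], head=2, tail=1, size=4
read(): buf=[49 _ _ 77 12], head=3, tail=1, size=3
write(60): buf=[49 60 _ 77 12], head=3, tail=2, size=4
write(86): buf=[49 60 86 77 12], head=3, tail=3, size=5
read(): buf=[49 60 86 _ 12], head=4, tail=3, size=4
write(60): buf=[49 60 86 60 12], head=4, tail=4, size=5
read(): buf=[49 60 86 60 _], head=0, tail=4, size=4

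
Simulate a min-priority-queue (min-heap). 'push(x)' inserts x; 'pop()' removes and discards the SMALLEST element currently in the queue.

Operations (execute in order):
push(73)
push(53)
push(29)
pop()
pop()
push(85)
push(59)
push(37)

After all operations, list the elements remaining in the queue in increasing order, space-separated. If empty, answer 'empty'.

push(73): heap contents = [73]
push(53): heap contents = [53, 73]
push(29): heap contents = [29, 53, 73]
pop() → 29: heap contents = [53, 73]
pop() → 53: heap contents = [73]
push(85): heap contents = [73, 85]
push(59): heap contents = [59, 73, 85]
push(37): heap contents = [37, 59, 73, 85]

Answer: 37 59 73 85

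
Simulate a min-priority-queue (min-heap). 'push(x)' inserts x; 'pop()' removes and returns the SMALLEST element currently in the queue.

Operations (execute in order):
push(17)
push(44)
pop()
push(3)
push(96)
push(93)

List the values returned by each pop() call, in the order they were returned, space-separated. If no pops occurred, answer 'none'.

Answer: 17

Derivation:
push(17): heap contents = [17]
push(44): heap contents = [17, 44]
pop() → 17: heap contents = [44]
push(3): heap contents = [3, 44]
push(96): heap contents = [3, 44, 96]
push(93): heap contents = [3, 44, 93, 96]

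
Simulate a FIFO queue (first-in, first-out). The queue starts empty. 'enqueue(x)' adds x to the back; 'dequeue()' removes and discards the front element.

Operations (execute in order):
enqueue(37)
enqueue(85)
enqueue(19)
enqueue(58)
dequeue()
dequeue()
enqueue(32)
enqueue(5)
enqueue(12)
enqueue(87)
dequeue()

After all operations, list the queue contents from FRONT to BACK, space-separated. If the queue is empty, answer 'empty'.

Answer: 58 32 5 12 87

Derivation:
enqueue(37): [37]
enqueue(85): [37, 85]
enqueue(19): [37, 85, 19]
enqueue(58): [37, 85, 19, 58]
dequeue(): [85, 19, 58]
dequeue(): [19, 58]
enqueue(32): [19, 58, 32]
enqueue(5): [19, 58, 32, 5]
enqueue(12): [19, 58, 32, 5, 12]
enqueue(87): [19, 58, 32, 5, 12, 87]
dequeue(): [58, 32, 5, 12, 87]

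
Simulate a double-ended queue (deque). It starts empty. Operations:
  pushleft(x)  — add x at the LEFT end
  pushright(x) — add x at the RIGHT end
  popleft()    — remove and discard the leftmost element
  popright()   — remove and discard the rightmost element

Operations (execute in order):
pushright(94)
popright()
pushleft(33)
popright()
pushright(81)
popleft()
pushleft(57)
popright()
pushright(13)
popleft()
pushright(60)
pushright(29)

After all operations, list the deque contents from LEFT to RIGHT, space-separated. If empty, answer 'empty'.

pushright(94): [94]
popright(): []
pushleft(33): [33]
popright(): []
pushright(81): [81]
popleft(): []
pushleft(57): [57]
popright(): []
pushright(13): [13]
popleft(): []
pushright(60): [60]
pushright(29): [60, 29]

Answer: 60 29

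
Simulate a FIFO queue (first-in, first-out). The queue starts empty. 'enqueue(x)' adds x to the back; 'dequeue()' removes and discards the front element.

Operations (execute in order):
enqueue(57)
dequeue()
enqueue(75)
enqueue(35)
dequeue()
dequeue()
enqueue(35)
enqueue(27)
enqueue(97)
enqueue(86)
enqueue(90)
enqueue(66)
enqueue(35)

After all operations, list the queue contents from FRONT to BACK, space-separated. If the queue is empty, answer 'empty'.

enqueue(57): [57]
dequeue(): []
enqueue(75): [75]
enqueue(35): [75, 35]
dequeue(): [35]
dequeue(): []
enqueue(35): [35]
enqueue(27): [35, 27]
enqueue(97): [35, 27, 97]
enqueue(86): [35, 27, 97, 86]
enqueue(90): [35, 27, 97, 86, 90]
enqueue(66): [35, 27, 97, 86, 90, 66]
enqueue(35): [35, 27, 97, 86, 90, 66, 35]

Answer: 35 27 97 86 90 66 35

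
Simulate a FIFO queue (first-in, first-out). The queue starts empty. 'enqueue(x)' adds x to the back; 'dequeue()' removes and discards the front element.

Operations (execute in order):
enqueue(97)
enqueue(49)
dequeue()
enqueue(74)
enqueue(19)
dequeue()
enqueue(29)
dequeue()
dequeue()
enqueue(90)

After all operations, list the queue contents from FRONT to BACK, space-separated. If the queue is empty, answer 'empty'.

Answer: 29 90

Derivation:
enqueue(97): [97]
enqueue(49): [97, 49]
dequeue(): [49]
enqueue(74): [49, 74]
enqueue(19): [49, 74, 19]
dequeue(): [74, 19]
enqueue(29): [74, 19, 29]
dequeue(): [19, 29]
dequeue(): [29]
enqueue(90): [29, 90]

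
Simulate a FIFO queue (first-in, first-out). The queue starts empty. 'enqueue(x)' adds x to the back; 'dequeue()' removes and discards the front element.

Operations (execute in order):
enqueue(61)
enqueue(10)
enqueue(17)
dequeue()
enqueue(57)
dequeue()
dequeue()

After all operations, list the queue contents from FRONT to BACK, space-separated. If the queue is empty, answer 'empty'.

enqueue(61): [61]
enqueue(10): [61, 10]
enqueue(17): [61, 10, 17]
dequeue(): [10, 17]
enqueue(57): [10, 17, 57]
dequeue(): [17, 57]
dequeue(): [57]

Answer: 57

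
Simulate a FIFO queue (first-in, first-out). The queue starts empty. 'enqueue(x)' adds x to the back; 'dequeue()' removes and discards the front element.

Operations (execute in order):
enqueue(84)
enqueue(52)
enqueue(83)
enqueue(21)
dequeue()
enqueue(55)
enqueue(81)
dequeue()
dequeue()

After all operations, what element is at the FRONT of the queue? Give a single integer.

enqueue(84): queue = [84]
enqueue(52): queue = [84, 52]
enqueue(83): queue = [84, 52, 83]
enqueue(21): queue = [84, 52, 83, 21]
dequeue(): queue = [52, 83, 21]
enqueue(55): queue = [52, 83, 21, 55]
enqueue(81): queue = [52, 83, 21, 55, 81]
dequeue(): queue = [83, 21, 55, 81]
dequeue(): queue = [21, 55, 81]

Answer: 21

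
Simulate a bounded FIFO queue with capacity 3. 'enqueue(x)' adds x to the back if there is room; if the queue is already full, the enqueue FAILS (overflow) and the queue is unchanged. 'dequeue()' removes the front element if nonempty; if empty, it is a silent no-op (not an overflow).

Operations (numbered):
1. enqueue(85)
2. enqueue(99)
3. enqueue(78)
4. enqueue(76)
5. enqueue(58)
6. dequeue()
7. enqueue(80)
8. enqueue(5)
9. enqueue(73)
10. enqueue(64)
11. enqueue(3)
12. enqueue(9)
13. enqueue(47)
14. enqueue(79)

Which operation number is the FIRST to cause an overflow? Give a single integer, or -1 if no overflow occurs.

1. enqueue(85): size=1
2. enqueue(99): size=2
3. enqueue(78): size=3
4. enqueue(76): size=3=cap → OVERFLOW (fail)
5. enqueue(58): size=3=cap → OVERFLOW (fail)
6. dequeue(): size=2
7. enqueue(80): size=3
8. enqueue(5): size=3=cap → OVERFLOW (fail)
9. enqueue(73): size=3=cap → OVERFLOW (fail)
10. enqueue(64): size=3=cap → OVERFLOW (fail)
11. enqueue(3): size=3=cap → OVERFLOW (fail)
12. enqueue(9): size=3=cap → OVERFLOW (fail)
13. enqueue(47): size=3=cap → OVERFLOW (fail)
14. enqueue(79): size=3=cap → OVERFLOW (fail)

Answer: 4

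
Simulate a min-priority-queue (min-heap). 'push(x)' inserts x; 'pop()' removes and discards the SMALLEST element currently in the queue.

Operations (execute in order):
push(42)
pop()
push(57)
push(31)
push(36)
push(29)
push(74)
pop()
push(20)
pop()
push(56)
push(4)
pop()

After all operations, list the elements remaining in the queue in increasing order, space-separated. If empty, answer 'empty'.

push(42): heap contents = [42]
pop() → 42: heap contents = []
push(57): heap contents = [57]
push(31): heap contents = [31, 57]
push(36): heap contents = [31, 36, 57]
push(29): heap contents = [29, 31, 36, 57]
push(74): heap contents = [29, 31, 36, 57, 74]
pop() → 29: heap contents = [31, 36, 57, 74]
push(20): heap contents = [20, 31, 36, 57, 74]
pop() → 20: heap contents = [31, 36, 57, 74]
push(56): heap contents = [31, 36, 56, 57, 74]
push(4): heap contents = [4, 31, 36, 56, 57, 74]
pop() → 4: heap contents = [31, 36, 56, 57, 74]

Answer: 31 36 56 57 74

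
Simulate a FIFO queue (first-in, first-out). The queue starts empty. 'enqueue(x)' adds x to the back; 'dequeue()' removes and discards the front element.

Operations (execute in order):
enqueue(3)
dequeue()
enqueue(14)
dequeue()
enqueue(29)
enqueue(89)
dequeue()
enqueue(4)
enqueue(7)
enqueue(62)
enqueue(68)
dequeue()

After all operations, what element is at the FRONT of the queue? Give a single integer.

enqueue(3): queue = [3]
dequeue(): queue = []
enqueue(14): queue = [14]
dequeue(): queue = []
enqueue(29): queue = [29]
enqueue(89): queue = [29, 89]
dequeue(): queue = [89]
enqueue(4): queue = [89, 4]
enqueue(7): queue = [89, 4, 7]
enqueue(62): queue = [89, 4, 7, 62]
enqueue(68): queue = [89, 4, 7, 62, 68]
dequeue(): queue = [4, 7, 62, 68]

Answer: 4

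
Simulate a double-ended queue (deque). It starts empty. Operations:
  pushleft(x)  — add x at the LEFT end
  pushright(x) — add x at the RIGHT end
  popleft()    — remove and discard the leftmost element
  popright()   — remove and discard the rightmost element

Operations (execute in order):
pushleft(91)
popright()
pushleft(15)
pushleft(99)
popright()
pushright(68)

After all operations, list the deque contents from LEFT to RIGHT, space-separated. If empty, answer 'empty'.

pushleft(91): [91]
popright(): []
pushleft(15): [15]
pushleft(99): [99, 15]
popright(): [99]
pushright(68): [99, 68]

Answer: 99 68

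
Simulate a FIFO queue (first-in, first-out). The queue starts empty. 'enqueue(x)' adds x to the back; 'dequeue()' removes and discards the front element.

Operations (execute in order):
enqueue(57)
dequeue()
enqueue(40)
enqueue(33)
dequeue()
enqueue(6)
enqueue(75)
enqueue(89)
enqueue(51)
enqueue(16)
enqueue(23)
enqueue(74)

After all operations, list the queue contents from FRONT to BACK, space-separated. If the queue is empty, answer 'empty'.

enqueue(57): [57]
dequeue(): []
enqueue(40): [40]
enqueue(33): [40, 33]
dequeue(): [33]
enqueue(6): [33, 6]
enqueue(75): [33, 6, 75]
enqueue(89): [33, 6, 75, 89]
enqueue(51): [33, 6, 75, 89, 51]
enqueue(16): [33, 6, 75, 89, 51, 16]
enqueue(23): [33, 6, 75, 89, 51, 16, 23]
enqueue(74): [33, 6, 75, 89, 51, 16, 23, 74]

Answer: 33 6 75 89 51 16 23 74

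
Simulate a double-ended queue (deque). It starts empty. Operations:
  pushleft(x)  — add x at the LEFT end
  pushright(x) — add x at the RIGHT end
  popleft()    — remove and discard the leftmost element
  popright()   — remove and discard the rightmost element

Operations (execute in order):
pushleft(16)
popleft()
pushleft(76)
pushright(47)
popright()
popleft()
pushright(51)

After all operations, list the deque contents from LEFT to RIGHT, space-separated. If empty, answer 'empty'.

Answer: 51

Derivation:
pushleft(16): [16]
popleft(): []
pushleft(76): [76]
pushright(47): [76, 47]
popright(): [76]
popleft(): []
pushright(51): [51]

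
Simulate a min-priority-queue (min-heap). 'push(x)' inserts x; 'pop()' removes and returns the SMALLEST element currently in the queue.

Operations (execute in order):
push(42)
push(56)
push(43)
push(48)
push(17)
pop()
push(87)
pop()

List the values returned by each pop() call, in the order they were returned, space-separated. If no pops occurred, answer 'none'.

Answer: 17 42

Derivation:
push(42): heap contents = [42]
push(56): heap contents = [42, 56]
push(43): heap contents = [42, 43, 56]
push(48): heap contents = [42, 43, 48, 56]
push(17): heap contents = [17, 42, 43, 48, 56]
pop() → 17: heap contents = [42, 43, 48, 56]
push(87): heap contents = [42, 43, 48, 56, 87]
pop() → 42: heap contents = [43, 48, 56, 87]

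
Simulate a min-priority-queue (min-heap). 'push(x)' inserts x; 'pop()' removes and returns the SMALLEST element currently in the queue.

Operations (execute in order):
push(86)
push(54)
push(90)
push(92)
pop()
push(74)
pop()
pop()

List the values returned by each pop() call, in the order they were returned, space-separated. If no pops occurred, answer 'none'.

push(86): heap contents = [86]
push(54): heap contents = [54, 86]
push(90): heap contents = [54, 86, 90]
push(92): heap contents = [54, 86, 90, 92]
pop() → 54: heap contents = [86, 90, 92]
push(74): heap contents = [74, 86, 90, 92]
pop() → 74: heap contents = [86, 90, 92]
pop() → 86: heap contents = [90, 92]

Answer: 54 74 86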